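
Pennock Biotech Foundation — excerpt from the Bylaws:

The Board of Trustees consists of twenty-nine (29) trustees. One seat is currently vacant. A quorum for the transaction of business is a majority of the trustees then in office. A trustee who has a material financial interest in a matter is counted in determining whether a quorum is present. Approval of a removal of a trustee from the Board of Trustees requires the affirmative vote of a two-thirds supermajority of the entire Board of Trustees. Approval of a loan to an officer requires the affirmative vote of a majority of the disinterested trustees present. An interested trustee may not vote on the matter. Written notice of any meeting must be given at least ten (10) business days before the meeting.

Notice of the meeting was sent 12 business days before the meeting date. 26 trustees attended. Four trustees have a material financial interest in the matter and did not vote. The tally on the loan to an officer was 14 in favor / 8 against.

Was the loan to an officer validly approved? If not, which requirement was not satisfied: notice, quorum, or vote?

Notice: 12 business days given; 10 required (12 ≥ 10). Satisfied.
Quorum: 26 present (interested trustees count toward quorum); quorum is 15. Satisfied.
Vote: the loan to an officer requires a majority of the disinterested trustees present (26 − 4 = 22). A majority of 22 is 12, so 12 affirmative votes are needed; 14 voted in favor. Satisfied.

Valid — all requirements satisfied.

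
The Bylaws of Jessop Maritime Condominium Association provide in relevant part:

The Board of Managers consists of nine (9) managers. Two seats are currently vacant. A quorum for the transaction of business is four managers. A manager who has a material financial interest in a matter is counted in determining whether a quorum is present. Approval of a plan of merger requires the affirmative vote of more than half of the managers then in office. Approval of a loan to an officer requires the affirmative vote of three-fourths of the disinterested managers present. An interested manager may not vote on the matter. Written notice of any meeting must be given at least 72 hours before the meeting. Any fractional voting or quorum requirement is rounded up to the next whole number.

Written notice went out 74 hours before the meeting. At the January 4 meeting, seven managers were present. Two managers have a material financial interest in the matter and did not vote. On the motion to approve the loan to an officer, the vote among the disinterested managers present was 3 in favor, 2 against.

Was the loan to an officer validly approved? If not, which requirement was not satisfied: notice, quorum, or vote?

Notice: 74 hours given; 72 required (74 ≥ 72). Satisfied.
Quorum: 7 present (interested managers count toward quorum); quorum is 4. Satisfied.
Vote: the loan to an officer requires three-fourths of the disinterested managers present (7 − 2 = 5). 3/4 of 5 = 3.75, rounded up to 4, so 4 affirmative votes are needed; 3 voted in favor. Not satisfied.

Invalid — vote requirement not satisfied.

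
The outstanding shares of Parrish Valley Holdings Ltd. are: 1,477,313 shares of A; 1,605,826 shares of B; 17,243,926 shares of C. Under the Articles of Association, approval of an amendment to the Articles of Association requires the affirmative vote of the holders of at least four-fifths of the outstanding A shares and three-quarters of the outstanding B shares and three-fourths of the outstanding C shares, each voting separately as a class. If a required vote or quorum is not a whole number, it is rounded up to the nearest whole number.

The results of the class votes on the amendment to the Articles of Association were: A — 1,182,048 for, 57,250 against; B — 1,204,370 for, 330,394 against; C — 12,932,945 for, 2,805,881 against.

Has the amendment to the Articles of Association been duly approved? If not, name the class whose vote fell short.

A: 4/5 of 1477313 = 1181850.40, rounded up to 1181851; 1,181,851 required, 1,182,048 in favor — approved.
B: 3/4 of 1605826 = 1204369.50, rounded up to 1204370; 1,204,370 required, 1,204,370 in favor — approved.
C: 3/4 of 17243926 = 12932944.50, rounded up to 12932945; 12,932,945 required, 12,932,945 in favor — approved.

Approved — every class gave the required vote.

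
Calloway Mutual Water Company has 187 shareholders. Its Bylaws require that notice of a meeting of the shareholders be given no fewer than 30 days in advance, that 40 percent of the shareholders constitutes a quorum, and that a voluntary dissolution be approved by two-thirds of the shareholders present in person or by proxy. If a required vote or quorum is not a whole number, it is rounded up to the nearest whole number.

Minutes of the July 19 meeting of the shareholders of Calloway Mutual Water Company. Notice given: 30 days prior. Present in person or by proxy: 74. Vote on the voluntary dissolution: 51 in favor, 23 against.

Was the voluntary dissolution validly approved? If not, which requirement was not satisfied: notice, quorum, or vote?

Invalid — quorum requirement not satisfied.

Notice: 30 days given; 30 required. Satisfied.
Quorum: 40% of 187 = 74.80, rounded up to 75; 74 present. Not satisfied.
Vote: requires two-thirds of those present (74); 2/3 of 74 = 49.33, rounded up to 50, so 50 needed; 51 in favor. Satisfied.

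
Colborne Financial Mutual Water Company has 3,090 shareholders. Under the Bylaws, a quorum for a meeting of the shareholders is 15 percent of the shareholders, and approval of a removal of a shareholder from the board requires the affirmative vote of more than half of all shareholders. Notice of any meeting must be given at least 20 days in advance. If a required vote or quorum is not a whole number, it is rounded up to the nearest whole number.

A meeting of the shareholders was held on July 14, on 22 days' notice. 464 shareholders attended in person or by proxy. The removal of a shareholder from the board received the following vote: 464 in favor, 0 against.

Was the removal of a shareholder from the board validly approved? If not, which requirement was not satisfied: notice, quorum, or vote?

Invalid — vote requirement not satisfied.

Notice: 22 days given; 20 required. Satisfied.
Quorum: 15% of 3,090 = 463.50, rounded up to 464; 464 present. Satisfied.
Vote: requires a majority of all shareholders (3,090); a majority of 3090 is 1546, so 1,546 needed; 464 in favor. Not satisfied.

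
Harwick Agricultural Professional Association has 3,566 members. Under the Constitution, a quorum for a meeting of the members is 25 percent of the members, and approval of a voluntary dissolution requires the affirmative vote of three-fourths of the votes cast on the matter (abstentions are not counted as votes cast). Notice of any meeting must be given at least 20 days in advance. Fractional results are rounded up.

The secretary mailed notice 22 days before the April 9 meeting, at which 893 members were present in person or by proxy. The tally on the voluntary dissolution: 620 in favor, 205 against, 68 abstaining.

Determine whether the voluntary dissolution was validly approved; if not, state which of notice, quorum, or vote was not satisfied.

Notice: 22 days given; 20 required. Satisfied.
Quorum: 25% of 3,566 = 891.50, rounded up to 892; 893 present. Satisfied.
Vote: requires three-fourths of the votes cast (893 − 68 abstaining = 825); 3/4 of 825 = 618.75, rounded up to 619, so 619 needed; 620 in favor. Satisfied.

Valid — all requirements satisfied.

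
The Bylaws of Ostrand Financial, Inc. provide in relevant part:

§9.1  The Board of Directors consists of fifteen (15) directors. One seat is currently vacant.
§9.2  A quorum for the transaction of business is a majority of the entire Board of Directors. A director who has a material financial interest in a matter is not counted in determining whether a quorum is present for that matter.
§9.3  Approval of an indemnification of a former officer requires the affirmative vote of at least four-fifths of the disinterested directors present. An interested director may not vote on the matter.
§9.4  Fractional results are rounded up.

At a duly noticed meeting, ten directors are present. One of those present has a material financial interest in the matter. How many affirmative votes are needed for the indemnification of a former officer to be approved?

The indemnification of a former officer requires four-fifths of the disinterested directors present (10 − 1 = 9).
4/5 of 9 = 7.20, rounded up to 8.

8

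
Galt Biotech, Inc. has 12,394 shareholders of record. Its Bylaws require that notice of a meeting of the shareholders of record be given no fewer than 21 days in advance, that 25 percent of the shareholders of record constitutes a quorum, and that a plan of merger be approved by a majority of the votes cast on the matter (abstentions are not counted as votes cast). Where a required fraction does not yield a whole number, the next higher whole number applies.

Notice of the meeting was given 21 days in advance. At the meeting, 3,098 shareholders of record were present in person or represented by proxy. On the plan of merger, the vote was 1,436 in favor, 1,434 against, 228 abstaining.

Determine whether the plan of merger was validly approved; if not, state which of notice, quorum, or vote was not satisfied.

Invalid — quorum requirement not satisfied.

Notice: 21 days given; 21 required. Satisfied.
Quorum: 25% of 12,394 = 3,098.50, rounded up to 3,099; 3,098 present. Not satisfied.
Vote: requires a majority of the votes cast (3,098 − 228 abstaining = 2,870); a majority of 2870 is 1436, so 1,436 needed; 1,436 in favor. Satisfied.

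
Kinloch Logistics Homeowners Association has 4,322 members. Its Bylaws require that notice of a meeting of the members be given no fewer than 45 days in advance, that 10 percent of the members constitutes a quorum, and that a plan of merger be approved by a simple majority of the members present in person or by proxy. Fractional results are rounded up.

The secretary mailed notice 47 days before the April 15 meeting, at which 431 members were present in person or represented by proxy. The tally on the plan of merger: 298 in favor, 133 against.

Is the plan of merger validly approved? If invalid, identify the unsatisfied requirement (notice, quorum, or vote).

Notice: 47 days given; 45 required. Satisfied.
Quorum: 10% of 4,322 = 432.20, rounded up to 433; 431 present. Not satisfied.
Vote: requires a majority of those present (431); a majority of 431 is 216, so 216 needed; 298 in favor. Satisfied.

Invalid — quorum requirement not satisfied.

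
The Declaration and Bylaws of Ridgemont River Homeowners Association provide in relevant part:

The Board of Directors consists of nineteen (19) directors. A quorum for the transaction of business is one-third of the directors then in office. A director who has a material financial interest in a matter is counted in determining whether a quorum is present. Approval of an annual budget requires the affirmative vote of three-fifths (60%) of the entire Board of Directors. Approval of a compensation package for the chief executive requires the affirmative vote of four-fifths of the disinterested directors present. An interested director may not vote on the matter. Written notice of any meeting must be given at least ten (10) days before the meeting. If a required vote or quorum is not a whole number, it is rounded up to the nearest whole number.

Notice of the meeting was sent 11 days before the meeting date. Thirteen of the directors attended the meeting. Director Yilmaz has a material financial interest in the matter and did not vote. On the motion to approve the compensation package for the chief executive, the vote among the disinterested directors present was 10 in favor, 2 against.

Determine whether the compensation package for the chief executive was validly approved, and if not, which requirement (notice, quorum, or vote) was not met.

Notice: 11 days given; 10 required (11 ≥ 10). Satisfied.
Quorum: 13 present (interested directors count toward quorum); quorum is 7. Satisfied.
Vote: the compensation package for the chief executive requires four-fifths of the disinterested directors present (13 − 1 = 12). 4/5 of 12 = 9.60, rounded up to 10, so 10 affirmative votes are needed; 10 voted in favor. Satisfied.

Valid — all requirements satisfied.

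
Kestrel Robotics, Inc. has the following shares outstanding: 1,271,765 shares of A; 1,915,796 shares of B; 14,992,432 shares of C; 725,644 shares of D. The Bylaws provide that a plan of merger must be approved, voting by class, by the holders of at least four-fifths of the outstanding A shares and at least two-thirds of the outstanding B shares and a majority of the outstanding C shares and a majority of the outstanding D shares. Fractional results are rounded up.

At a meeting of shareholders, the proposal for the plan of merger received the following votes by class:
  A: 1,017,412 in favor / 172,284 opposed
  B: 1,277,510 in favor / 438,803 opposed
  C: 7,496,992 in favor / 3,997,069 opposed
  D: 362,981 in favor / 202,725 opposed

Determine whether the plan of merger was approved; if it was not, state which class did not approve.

Approved — every class gave the required vote.

A: 4/5 of 1271765 = 1017412; 1,017,412 required, 1,017,412 in favor — approved.
B: 2/3 of 1915796 = 1277197.33, rounded up to 1277198; 1,277,198 required, 1,277,510 in favor — approved.
C: a majority of 14992432 is 7496217; 7,496,217 required, 7,496,992 in favor — approved.
D: a majority of 725644 is 362823; 362,823 required, 362,981 in favor — approved.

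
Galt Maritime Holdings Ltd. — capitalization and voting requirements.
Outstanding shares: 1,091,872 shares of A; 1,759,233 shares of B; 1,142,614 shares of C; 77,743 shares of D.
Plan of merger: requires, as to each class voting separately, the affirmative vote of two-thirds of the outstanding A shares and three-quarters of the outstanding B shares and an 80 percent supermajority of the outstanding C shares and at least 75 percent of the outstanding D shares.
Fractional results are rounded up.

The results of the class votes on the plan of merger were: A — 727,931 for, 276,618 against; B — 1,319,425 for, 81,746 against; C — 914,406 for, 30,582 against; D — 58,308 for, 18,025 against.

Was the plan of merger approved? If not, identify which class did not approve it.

Approved — every class gave the required vote.

A: 2/3 of 1091872 = 727914.67, rounded up to 727915; 727,915 required, 727,931 in favor — approved.
B: 3/4 of 1759233 = 1319424.75, rounded up to 1319425; 1,319,425 required, 1,319,425 in favor — approved.
C: 4/5 of 1142614 = 914091.20, rounded up to 914092; 914,092 required, 914,406 in favor — approved.
D: 3/4 of 77743 = 58307.25, rounded up to 58308; 58,308 required, 58,308 in favor — approved.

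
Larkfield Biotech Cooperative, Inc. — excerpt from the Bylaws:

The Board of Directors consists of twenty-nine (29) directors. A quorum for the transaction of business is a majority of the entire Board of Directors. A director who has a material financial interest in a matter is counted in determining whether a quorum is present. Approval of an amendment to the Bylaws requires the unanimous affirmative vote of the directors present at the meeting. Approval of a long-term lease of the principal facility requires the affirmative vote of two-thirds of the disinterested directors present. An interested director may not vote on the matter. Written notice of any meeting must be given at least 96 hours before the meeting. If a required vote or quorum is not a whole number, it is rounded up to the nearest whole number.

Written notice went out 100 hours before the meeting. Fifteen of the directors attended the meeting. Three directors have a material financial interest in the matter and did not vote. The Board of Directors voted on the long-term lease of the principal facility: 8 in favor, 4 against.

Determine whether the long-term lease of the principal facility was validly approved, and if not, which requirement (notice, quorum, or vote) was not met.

Valid — all requirements satisfied.

Notice: 100 hours given; 96 required (100 ≥ 96). Satisfied.
Quorum: 15 present (interested directors count toward quorum); quorum is 15. Satisfied.
Vote: the long-term lease of the principal facility requires two-thirds of the disinterested directors present (15 − 3 = 12). 2/3 of 12 = 8, so 8 affirmative votes are needed; 8 voted in favor. Satisfied.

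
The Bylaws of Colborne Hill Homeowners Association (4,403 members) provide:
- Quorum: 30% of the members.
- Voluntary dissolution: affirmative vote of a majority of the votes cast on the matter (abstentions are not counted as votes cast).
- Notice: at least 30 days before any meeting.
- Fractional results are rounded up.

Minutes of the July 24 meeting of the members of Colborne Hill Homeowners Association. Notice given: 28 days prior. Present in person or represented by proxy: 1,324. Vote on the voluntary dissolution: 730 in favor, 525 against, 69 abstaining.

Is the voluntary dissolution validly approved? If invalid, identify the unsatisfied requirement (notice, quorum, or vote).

Notice: 28 days given; 30 required. Not satisfied.
Quorum: 30% of 4,403 = 1,320.90, rounded up to 1,321; 1,324 present. Satisfied.
Vote: requires a majority of the votes cast (1,324 − 69 abstaining = 1,255); a majority of 1255 is 628, so 628 needed; 730 in favor. Satisfied.

Invalid — notice requirement not satisfied.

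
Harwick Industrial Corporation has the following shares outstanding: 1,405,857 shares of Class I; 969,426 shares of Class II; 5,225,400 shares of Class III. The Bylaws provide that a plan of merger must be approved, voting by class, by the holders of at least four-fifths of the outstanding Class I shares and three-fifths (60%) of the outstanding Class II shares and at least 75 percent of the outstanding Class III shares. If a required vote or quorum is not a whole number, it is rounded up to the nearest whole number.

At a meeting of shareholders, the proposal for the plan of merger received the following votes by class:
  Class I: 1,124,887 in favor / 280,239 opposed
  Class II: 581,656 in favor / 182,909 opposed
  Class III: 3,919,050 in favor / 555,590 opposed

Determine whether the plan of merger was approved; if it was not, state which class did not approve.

Approved — every class gave the required vote.

Class I: 4/5 of 1405857 = 1124685.60, rounded up to 1124686; 1,124,686 required, 1,124,887 in favor — approved.
Class II: 3/5 of 969426 = 581655.60, rounded up to 581656; 581,656 required, 581,656 in favor — approved.
Class III: 3/4 of 5225400 = 3919050; 3,919,050 required, 3,919,050 in favor — approved.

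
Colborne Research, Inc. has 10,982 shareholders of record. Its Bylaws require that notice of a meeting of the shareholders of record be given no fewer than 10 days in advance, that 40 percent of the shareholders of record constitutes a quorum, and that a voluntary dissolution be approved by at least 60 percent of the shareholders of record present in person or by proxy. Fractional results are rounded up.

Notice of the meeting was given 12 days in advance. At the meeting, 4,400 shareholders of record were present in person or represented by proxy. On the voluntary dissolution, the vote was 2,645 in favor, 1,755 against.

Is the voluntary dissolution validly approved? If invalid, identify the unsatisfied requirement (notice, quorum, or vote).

Notice: 12 days given; 10 required. Satisfied.
Quorum: 40% of 10,982 = 4,392.80, rounded up to 4,393; 4,400 present. Satisfied.
Vote: requires three-fifths of those present (4,400); 3/5 of 4400 = 2640, so 2,640 needed; 2,645 in favor. Satisfied.

Valid — all requirements satisfied.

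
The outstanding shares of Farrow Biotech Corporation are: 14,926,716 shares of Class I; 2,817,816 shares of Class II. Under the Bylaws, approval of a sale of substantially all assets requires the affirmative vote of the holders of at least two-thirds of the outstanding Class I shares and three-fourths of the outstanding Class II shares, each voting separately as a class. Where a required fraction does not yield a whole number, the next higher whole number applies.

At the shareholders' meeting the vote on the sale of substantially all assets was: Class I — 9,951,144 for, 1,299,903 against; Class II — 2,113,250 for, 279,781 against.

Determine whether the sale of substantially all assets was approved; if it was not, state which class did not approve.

Not approved — the Class II shares did not give the required vote.

Class I: 2/3 of 14926716 = 9951144; 9,951,144 required, 9,951,144 in favor — approved.
Class II: 3/4 of 2817816 = 2113362; 2,113,362 required, 2,113,250 in favor — not approved.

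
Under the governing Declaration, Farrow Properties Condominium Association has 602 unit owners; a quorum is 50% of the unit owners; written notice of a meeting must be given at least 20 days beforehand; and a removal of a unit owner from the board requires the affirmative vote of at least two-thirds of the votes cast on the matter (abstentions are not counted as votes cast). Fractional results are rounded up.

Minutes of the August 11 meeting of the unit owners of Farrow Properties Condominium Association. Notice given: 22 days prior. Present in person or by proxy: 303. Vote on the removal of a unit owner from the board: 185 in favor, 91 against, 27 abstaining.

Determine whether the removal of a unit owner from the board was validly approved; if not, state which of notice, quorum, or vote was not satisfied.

Notice: 22 days given; 20 required. Satisfied.
Quorum: 50% of 602 = 301; 303 present. Satisfied.
Vote: requires two-thirds of the votes cast (303 − 27 abstaining = 276); 2/3 of 276 = 184, so 184 needed; 185 in favor. Satisfied.

Valid — all requirements satisfied.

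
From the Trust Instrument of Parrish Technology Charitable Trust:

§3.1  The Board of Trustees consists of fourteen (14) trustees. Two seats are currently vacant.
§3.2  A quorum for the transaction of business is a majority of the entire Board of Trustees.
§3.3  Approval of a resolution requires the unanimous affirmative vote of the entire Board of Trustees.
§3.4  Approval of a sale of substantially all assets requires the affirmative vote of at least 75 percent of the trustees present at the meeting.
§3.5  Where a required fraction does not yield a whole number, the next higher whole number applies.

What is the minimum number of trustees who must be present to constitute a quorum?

A majority of 14 is 8.

8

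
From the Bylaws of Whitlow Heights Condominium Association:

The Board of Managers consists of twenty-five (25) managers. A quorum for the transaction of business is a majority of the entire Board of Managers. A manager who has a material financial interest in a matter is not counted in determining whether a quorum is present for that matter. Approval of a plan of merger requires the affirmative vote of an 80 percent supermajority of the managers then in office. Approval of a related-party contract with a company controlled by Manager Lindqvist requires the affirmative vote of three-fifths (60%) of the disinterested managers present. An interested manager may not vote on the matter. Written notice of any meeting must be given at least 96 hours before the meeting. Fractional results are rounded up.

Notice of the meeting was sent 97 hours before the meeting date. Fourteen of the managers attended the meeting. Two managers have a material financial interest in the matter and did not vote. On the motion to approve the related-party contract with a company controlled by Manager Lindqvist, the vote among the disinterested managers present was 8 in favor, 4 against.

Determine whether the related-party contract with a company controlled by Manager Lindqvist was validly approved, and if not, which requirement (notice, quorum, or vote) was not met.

Invalid — quorum requirement not satisfied.

Notice: 97 hours given; 96 required (97 ≥ 96). Satisfied.
Quorum: 14 present, but the 2 interested managers do not count, leaving 12. Quorum is 13. Not satisfied.
Vote: the related-party contract with a company controlled by Manager Lindqvist requires three-fifths of the disinterested managers present (14 − 2 = 12). 3/5 of 12 = 7.20, rounded up to 8, so 8 affirmative votes are needed; 8 voted in favor. Satisfied. (Moot — without a quorum no business can be validly transacted.)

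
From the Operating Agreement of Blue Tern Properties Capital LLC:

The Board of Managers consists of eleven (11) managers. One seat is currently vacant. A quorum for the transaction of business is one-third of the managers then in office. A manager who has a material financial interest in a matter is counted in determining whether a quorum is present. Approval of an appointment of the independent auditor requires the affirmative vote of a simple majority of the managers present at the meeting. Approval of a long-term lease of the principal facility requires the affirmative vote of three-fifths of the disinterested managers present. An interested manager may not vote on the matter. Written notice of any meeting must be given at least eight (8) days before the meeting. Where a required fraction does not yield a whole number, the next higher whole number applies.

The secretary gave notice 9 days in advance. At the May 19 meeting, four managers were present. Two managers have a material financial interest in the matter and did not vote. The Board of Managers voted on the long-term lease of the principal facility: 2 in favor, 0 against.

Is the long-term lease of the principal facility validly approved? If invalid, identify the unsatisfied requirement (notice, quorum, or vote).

Valid — all requirements satisfied.

Notice: 9 days given; 8 required (9 ≥ 8). Satisfied.
Quorum: 4 present (interested managers count toward quorum); quorum is 4. Satisfied.
Vote: the long-term lease of the principal facility requires three-fifths of the disinterested managers present (4 − 2 = 2). 3/5 of 2 = 1.20, rounded up to 2, so 2 affirmative votes are needed; 2 voted in favor. Satisfied.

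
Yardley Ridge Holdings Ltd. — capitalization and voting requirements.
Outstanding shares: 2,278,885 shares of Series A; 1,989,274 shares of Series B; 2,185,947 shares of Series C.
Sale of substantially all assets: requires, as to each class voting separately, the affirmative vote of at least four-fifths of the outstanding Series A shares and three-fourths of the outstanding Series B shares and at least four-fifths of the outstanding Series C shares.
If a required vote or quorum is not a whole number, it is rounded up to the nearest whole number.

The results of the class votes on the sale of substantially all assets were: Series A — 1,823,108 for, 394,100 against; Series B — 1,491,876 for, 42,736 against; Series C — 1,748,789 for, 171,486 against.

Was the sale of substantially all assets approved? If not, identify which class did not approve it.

Not approved — the Series B shares did not give the required vote.

Series A: 4/5 of 2278885 = 1823108; 1,823,108 required, 1,823,108 in favor — approved.
Series B: 3/4 of 1989274 = 1491955.50, rounded up to 1491956; 1,491,956 required, 1,491,876 in favor — not approved.
Series C: 4/5 of 2185947 = 1748757.60, rounded up to 1748758; 1,748,758 required, 1,748,789 in favor — approved.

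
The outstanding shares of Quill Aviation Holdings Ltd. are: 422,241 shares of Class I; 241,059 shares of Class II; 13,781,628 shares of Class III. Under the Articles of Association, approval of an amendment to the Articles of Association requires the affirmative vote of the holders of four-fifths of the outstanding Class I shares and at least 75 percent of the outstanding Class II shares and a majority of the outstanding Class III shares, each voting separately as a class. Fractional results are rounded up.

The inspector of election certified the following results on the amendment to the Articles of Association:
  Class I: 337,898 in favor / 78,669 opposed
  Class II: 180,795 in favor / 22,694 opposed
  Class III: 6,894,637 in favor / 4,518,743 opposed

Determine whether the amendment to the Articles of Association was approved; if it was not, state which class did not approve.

Approved — every class gave the required vote.

Class I: 4/5 of 422241 = 337792.80, rounded up to 337793; 337,793 required, 337,898 in favor — approved.
Class II: 3/4 of 241059 = 180794.25, rounded up to 180795; 180,795 required, 180,795 in favor — approved.
Class III: a majority of 13781628 is 6890815; 6,890,815 required, 6,894,637 in favor — approved.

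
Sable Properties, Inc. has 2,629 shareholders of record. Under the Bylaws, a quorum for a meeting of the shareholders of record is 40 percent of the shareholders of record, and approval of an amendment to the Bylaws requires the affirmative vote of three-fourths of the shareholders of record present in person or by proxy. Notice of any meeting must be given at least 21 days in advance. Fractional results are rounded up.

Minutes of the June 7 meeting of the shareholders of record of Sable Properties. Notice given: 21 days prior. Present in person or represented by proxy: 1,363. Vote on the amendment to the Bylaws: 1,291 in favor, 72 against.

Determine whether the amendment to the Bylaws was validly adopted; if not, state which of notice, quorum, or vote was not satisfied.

Notice: 21 days given; 21 required. Satisfied.
Quorum: 40% of 2,629 = 1,051.60, rounded up to 1,052; 1,363 present. Satisfied.
Vote: requires three-fourths of those present (1,363); 3/4 of 1363 = 1022.25, rounded up to 1023, so 1,023 needed; 1,291 in favor. Satisfied.

Valid — all requirements satisfied.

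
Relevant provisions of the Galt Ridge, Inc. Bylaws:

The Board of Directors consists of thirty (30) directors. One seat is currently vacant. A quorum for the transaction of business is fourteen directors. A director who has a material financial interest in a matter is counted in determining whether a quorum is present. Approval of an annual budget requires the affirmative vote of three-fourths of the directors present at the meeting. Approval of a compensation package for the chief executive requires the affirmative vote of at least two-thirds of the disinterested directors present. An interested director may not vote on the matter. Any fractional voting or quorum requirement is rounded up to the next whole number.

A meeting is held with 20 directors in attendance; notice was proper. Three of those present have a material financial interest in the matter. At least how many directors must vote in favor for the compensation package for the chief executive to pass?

12

The compensation package for the chief executive requires two-thirds of the disinterested directors present (20 − 3 = 17).
2/3 of 17 = 11.33, rounded up to 12.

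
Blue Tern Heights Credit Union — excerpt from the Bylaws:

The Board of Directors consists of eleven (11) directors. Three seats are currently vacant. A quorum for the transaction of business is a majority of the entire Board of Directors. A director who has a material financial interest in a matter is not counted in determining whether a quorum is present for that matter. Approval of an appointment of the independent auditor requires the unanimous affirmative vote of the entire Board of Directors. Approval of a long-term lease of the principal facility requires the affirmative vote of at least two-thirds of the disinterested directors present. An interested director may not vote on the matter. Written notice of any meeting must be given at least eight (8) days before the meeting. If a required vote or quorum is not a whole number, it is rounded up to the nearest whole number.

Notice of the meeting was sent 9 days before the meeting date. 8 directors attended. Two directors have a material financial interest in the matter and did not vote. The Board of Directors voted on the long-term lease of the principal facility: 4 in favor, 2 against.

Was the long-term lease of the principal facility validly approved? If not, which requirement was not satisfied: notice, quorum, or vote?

Notice: 9 days given; 8 required (9 ≥ 8). Satisfied.
Quorum: 8 present, but the 2 interested directors do not count, leaving 6. Quorum is 6. Satisfied.
Vote: the long-term lease of the principal facility requires two-thirds of the disinterested directors present (8 − 2 = 6). 2/3 of 6 = 4, so 4 affirmative votes are needed; 4 voted in favor. Satisfied.

Valid — all requirements satisfied.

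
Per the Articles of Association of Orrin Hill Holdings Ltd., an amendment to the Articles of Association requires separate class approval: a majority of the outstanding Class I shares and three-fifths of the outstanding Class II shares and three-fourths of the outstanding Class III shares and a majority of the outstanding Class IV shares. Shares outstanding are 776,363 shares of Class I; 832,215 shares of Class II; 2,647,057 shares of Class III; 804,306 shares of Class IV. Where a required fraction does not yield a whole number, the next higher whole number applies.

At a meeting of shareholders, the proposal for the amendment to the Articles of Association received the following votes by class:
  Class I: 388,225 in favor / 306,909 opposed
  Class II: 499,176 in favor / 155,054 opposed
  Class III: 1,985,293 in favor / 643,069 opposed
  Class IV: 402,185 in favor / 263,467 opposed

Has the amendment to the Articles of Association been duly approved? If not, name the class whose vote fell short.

Not approved — the Class II shares did not give the required vote.

Class I: a majority of 776363 is 388182; 388,182 required, 388,225 in favor — approved.
Class II: 3/5 of 832215 = 499329; 499,329 required, 499,176 in favor — not approved.
Class III: 3/4 of 2647057 = 1985292.75, rounded up to 1985293; 1,985,293 required, 1,985,293 in favor — approved.
Class IV: a majority of 804306 is 402154; 402,154 required, 402,185 in favor — approved.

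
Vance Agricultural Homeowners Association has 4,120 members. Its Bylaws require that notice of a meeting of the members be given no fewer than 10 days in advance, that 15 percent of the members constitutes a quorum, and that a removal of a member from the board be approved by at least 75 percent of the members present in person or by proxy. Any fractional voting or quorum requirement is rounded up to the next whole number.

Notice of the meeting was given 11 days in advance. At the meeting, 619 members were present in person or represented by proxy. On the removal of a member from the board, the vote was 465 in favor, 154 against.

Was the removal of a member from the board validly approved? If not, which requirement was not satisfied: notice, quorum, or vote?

Valid — all requirements satisfied.

Notice: 11 days given; 10 required. Satisfied.
Quorum: 15% of 4,120 = 618; 619 present. Satisfied.
Vote: requires three-fourths of those present (619); 3/4 of 619 = 464.25, rounded up to 465, so 465 needed; 465 in favor. Satisfied.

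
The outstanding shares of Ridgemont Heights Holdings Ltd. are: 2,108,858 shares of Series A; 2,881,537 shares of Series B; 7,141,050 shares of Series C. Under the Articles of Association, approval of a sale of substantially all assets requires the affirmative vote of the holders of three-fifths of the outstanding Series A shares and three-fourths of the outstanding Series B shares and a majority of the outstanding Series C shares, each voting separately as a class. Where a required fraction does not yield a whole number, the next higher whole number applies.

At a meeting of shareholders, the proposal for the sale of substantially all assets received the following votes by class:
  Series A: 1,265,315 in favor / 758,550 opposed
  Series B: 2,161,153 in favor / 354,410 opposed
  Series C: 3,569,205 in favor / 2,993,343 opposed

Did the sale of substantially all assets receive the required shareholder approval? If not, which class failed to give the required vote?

Not approved — the Series C shares did not give the required vote.

Series A: 3/5 of 2108858 = 1265314.80, rounded up to 1265315; 1,265,315 required, 1,265,315 in favor — approved.
Series B: 3/4 of 2881537 = 2161152.75, rounded up to 2161153; 2,161,153 required, 2,161,153 in favor — approved.
Series C: a majority of 7141050 is 3570526; 3,570,526 required, 3,569,205 in favor — not approved.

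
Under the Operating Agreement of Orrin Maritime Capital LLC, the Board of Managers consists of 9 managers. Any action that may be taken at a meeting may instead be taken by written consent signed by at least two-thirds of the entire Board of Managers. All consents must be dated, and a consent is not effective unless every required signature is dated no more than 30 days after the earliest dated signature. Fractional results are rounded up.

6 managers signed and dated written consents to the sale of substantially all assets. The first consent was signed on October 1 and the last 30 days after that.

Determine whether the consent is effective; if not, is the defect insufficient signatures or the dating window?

Effective — both the signature and dating-window requirements are satisfied.

Signatures required: at least two-thirds of 9 — 2/3 of 9 = 6, so 6 needed; 6 signed. Sufficient.
Dating window: the latest signature is 30 days after the earliest; the limit is 30 days. Within the window.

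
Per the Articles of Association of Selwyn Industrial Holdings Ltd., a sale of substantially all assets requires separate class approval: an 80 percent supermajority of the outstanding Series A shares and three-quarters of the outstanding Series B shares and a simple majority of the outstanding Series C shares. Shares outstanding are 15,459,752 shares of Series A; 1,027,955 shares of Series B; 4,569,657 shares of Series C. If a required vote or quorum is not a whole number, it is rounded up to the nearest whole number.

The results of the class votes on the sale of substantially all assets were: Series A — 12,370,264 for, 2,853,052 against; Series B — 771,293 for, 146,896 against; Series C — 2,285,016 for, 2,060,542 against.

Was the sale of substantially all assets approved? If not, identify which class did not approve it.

Series A: 4/5 of 15459752 = 12367801.60, rounded up to 12367802; 12,367,802 required, 12,370,264 in favor — approved.
Series B: 3/4 of 1027955 = 770966.25, rounded up to 770967; 770,967 required, 771,293 in favor — approved.
Series C: a majority of 4569657 is 2284829; 2,284,829 required, 2,285,016 in favor — approved.

Approved — every class gave the required vote.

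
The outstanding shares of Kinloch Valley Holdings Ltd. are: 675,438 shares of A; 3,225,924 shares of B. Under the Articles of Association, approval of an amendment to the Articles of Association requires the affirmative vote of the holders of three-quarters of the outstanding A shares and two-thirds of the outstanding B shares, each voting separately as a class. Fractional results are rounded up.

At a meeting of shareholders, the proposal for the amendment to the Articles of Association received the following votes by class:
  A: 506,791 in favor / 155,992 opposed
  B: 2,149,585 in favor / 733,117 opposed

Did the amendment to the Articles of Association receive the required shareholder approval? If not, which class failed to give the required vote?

Not approved — the B shares did not give the required vote.

A: 3/4 of 675438 = 506578.50, rounded up to 506579; 506,579 required, 506,791 in favor — approved.
B: 2/3 of 3225924 = 2150616; 2,150,616 required, 2,149,585 in favor — not approved.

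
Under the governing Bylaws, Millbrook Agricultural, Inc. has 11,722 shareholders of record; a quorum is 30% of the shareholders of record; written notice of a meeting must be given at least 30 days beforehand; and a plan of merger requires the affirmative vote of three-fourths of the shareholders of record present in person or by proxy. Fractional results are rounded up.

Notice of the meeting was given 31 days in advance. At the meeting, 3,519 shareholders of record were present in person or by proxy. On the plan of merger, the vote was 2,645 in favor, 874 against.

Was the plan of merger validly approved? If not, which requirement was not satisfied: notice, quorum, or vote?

Valid — all requirements satisfied.

Notice: 31 days given; 30 required. Satisfied.
Quorum: 30% of 11,722 = 3,516.60, rounded up to 3,517; 3,519 present. Satisfied.
Vote: requires three-fourths of those present (3,519); 3/4 of 3519 = 2639.25, rounded up to 2640, so 2,640 needed; 2,645 in favor. Satisfied.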